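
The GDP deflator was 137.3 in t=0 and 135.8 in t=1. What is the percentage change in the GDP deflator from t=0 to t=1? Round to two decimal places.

Change = (135.8 − 137.3) / 137.3 × 100
       = -1.5 / 137.3 × 100 = -1.0925%

-1.09%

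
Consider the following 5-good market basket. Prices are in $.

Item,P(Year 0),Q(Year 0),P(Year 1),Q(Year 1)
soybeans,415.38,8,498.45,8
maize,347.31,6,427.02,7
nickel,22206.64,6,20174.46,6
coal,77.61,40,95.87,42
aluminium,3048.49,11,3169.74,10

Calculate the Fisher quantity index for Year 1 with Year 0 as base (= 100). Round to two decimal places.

98.51

Laspeyres component (base-period weights):
ΣP(Year 0)Q(Year 1) = 415.38×8 + 347.31×7 + 22206.64×6 + 77.61×42 + 3048.49×10 = 3323.04 + 2431.17 + 133239.84 + 3259.62 + 30484.9 = 172738.57
ΣP(Year 0)Q(Year 0) = 415.38×8 + 347.31×6 + 22206.64×6 + 77.61×40 + 3048.49×11 = 3323.04 + 2083.86 + 133239.84 + 3104.4 + 33533.39 = 175284.53
L = 172738.57 / 175284.53 × 100 = 98.5475
Paasche component (current-period weights):
ΣP(Year 1)Q(Year 1) = 498.45×8 + 427.02×7 + 20174.46×6 + 95.87×42 + 3169.74×10 = 3987.6 + 2989.14 + 121046.76 + 4026.54 + 31697.4 = 163747.44
ΣP(Year 1)Q(Year 0) = 498.45×8 + 427.02×6 + 20174.46×6 + 95.87×40 + 3169.74×11 = 3987.6 + 2562.12 + 121046.76 + 3834.8 + 34867.14 = 166298.42
P = 163747.44 / 166298.42 × 100 = 98.4660
Fisher = √(L × P) = √(98.5475 × 98.4660) = 98.5068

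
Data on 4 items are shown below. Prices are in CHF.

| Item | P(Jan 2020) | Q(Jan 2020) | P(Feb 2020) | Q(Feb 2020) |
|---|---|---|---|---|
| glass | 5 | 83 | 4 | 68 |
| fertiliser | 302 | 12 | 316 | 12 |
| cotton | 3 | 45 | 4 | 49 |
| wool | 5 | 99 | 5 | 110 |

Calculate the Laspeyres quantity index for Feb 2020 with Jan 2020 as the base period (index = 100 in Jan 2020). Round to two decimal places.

Laspeyres quantity index uses base-period prices as weights.
ΣP(Jan 2020)·Q(Feb 2020) = 5×68 + 302×12 + 3×49 + 5×110 = 340 + 3624 + 147 + 550 = 4661
ΣP(Jan 2020)·Q(Jan 2020) = 5×83 + 302×12 + 3×45 + 5×99 = 415 + 3624 + 135 + 495 = 4669
Index = 4661 / 4669 × 100 = 99.8287

99.83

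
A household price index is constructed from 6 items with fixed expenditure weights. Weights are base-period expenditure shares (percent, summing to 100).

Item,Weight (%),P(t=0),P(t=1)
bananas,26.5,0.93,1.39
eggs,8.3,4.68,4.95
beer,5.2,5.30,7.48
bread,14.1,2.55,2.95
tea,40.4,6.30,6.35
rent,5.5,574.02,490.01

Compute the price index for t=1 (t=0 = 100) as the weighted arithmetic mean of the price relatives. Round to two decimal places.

117.45

bananas: 26.5 × (1.39/0.93) = 26.5 × 1.494624 = 39.6075
eggs: 8.3 × (4.95/4.68) = 8.3 × 1.057692 = 8.7788
beer: 5.2 × (7.48/5.30) = 5.2 × 1.411321 = 7.3389
bread: 14.1 × (2.95/2.55) = 14.1 × 1.156863 = 16.3118
tea: 40.4 × (6.35/6.30) = 40.4 × 1.007937 = 40.7206
rent: 5.5 × (490.01/574.02) = 5.5 × 0.853646 = 4.6951
Index = Σ wᵢ·(p₁ᵢ/p₀ᵢ) = 39.6075 + 8.7788 + 7.3389 + 16.3118 + 40.7206 + 4.6951 = 117.4527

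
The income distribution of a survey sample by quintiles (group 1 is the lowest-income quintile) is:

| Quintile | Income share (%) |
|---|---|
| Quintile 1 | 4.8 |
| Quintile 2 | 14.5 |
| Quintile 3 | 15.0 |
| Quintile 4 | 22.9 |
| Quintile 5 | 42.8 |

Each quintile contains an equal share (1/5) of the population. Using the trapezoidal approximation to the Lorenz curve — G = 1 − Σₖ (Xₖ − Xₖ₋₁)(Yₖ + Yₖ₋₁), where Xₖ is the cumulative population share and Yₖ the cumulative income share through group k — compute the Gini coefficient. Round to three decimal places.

Cumulative income shares Yₖ: 0.0480, 0.1930, 0.3430, 0.5720, 1.0000
Σ (Xₖ−Xₖ₋₁)(Yₖ+Yₖ₋₁) = (1/5)(0.0480+0.0000) + (1/5)(0.1930+0.0480) + (1/5)(0.3430+0.1930) + (1/5)(0.5720+0.3430) + (1/5)(1.0000+0.5720)
  = 0.0096 + 0.0482 + 0.1072 + 0.1830 + 0.3144 = 0.6624
G = 1 − 0.6624 = 0.3376

0.338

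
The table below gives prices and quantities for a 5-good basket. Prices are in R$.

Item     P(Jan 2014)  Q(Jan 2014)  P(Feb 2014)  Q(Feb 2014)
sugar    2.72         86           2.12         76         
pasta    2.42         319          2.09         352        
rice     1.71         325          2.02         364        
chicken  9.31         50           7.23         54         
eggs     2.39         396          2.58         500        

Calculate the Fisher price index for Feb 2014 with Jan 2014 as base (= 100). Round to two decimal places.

97.59

Laspeyres component (base-period weights):
ΣP(Feb 2014)Q(Jan 2014) = 2.12×86 + 2.09×319 + 2.02×325 + 7.23×50 + 2.58×396 = 182.32 + 666.71 + 656.5 + 361.5 + 1021.68 = 2888.71
ΣP(Jan 2014)Q(Jan 2014) = 2.72×86 + 2.42×319 + 1.71×325 + 9.31×50 + 2.39×396 = 233.92 + 771.98 + 555.75 + 465.5 + 946.44 = 2973.59
L = 2888.71 / 2973.59 × 100 = 97.1455
Paasche component (current-period weights):
ΣP(Feb 2014)Q(Feb 2014) = 2.12×76 + 2.09×352 + 2.02×364 + 7.23×54 + 2.58×500 = 161.12 + 735.68 + 735.28 + 390.42 + 1290 = 3312.5
ΣP(Jan 2014)Q(Feb 2014) = 2.72×76 + 2.42×352 + 1.71×364 + 9.31×54 + 2.39×500 = 206.72 + 851.84 + 622.44 + 502.74 + 1195 = 3378.74
P = 3312.5 / 3378.74 × 100 = 98.0395
Fisher = √(L × P) = √(97.1455 × 98.0395) = 97.5915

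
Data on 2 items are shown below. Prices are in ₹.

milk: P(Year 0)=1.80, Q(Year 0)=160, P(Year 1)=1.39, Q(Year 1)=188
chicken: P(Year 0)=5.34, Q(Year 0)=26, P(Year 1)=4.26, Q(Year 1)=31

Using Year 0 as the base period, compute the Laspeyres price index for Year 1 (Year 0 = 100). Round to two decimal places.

Laspeyres price index uses base-period quantities as weights.
ΣP(Year 1)·Q(Year 0) = 1.39×160 + 4.26×26 = 222.4 + 110.76 = 333.16
ΣP(Year 0)·Q(Year 0) = 1.80×160 + 5.34×26 = 288 + 138.84 = 426.84
Index = 333.16 / 426.84 × 100 = 78.0527

78.05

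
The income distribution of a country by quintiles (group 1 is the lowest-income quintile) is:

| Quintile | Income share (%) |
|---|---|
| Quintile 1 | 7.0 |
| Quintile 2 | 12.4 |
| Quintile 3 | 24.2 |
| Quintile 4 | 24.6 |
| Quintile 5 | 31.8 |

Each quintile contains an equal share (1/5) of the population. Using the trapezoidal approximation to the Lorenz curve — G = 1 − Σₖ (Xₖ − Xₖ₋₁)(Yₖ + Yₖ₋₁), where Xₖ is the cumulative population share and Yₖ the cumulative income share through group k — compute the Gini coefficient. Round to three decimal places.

0.247

Cumulative income shares Yₖ: 0.0700, 0.1940, 0.4360, 0.6820, 1.0000
Σ (Xₖ−Xₖ₋₁)(Yₖ+Yₖ₋₁) = (1/5)(0.0700+0.0000) + (1/5)(0.1940+0.0700) + (1/5)(0.4360+0.1940) + (1/5)(0.6820+0.4360) + (1/5)(1.0000+0.6820)
  = 0.0140 + 0.0528 + 0.1260 + 0.2236 + 0.3364 = 0.7528
G = 1 − 0.7528 = 0.2472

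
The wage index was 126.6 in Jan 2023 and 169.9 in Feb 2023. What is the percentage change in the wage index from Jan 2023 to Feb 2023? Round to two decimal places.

Change = (169.9 − 126.6) / 126.6 × 100
       = 43.3 / 126.6 × 100 = 34.2022%

34.20%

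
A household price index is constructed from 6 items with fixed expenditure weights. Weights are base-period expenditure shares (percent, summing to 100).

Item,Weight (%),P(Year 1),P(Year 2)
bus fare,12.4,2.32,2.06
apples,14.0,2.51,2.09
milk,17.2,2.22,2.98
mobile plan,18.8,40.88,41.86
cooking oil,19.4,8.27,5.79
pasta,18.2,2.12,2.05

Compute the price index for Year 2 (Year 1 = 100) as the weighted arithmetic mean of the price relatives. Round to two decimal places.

96.19

bus fare: 12.4 × (2.06/2.32) = 12.4 × 0.887931 = 11.0103
apples: 14.0 × (2.09/2.51) = 14.0 × 0.832669 = 11.6574
milk: 17.2 × (2.98/2.22) = 17.2 × 1.342342 = 23.0883
mobile plan: 18.8 × (41.86/40.88) = 18.8 × 1.023973 = 19.2507
cooking oil: 19.4 × (5.79/8.27) = 19.4 × 0.700121 = 13.5823
pasta: 18.2 × (2.05/2.12) = 18.2 × 0.966981 = 17.5991
Index = Σ wᵢ·(p₁ᵢ/p₀ᵢ) = 11.0103 + 11.6574 + 23.0883 + 19.2507 + 13.5823 + 17.5991 = 96.1881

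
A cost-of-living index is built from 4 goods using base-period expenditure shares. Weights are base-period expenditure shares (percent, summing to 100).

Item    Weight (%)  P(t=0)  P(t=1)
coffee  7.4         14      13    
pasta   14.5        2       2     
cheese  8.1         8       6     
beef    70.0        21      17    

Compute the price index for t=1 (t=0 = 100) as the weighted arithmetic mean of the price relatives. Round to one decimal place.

coffee: 7.4 × (13/14) = 7.4 × 0.928571 = 6.8714
pasta: 14.5 × (2/2) = 14.5 × 1.000000 = 14.5000
cheese: 8.1 × (6/8) = 8.1 × 0.750000 = 6.0750
beef: 70.0 × (17/21) = 70.0 × 0.809524 = 56.6667
Index = Σ wᵢ·(p₁ᵢ/p₀ᵢ) = 6.8714 + 14.5000 + 6.0750 + 56.6667 = 84.1131

84.1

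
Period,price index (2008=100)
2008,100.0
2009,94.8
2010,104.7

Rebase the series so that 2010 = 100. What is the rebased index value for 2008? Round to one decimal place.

95.5

Rebased(2008) = 100.0 / 104.7 × 100 = 95.5110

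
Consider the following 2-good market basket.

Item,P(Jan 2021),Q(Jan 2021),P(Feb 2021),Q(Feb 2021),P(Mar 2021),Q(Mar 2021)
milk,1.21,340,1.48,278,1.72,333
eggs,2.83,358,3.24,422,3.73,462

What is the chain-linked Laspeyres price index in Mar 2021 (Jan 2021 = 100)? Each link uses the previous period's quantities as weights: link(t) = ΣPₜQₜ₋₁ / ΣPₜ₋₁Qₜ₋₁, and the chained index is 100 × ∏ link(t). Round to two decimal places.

134.70

Link Jan 2021→Feb 2021:
ΣP(Feb 2021)Q(Jan 2021) = 1.48×340 + 3.24×358 = 503.2 + 1159.92 = 1663.12
ΣP(Jan 2021)Q(Jan 2021) = 1.21×340 + 2.83×358 = 411.4 + 1013.14 = 1424.54
link = 1663.12/1424.54 = 1.167479
Link Feb 2021→Mar 2021:
ΣP(Mar 2021)Q(Feb 2021) = 1.72×278 + 3.73×422 = 478.16 + 1574.06 = 2052.22
ΣP(Feb 2021)Q(Feb 2021) = 1.48×278 + 3.24×422 = 411.44 + 1367.28 = 1778.72
link = 2052.22/1778.72 = 1.153762
Chained index = 100 × 1.167479 × 1.153762 = 134.6993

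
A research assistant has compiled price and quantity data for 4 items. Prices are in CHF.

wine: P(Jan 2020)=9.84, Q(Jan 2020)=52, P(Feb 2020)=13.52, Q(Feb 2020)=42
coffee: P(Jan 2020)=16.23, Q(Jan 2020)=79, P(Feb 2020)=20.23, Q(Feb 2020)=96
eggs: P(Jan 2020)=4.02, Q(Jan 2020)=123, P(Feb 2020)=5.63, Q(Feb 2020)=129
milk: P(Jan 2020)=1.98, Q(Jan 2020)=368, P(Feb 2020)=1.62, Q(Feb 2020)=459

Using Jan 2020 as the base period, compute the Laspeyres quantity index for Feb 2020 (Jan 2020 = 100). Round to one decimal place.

Laspeyres quantity index uses base-period prices as weights.
ΣP(Jan 2020)·Q(Feb 2020) = 9.84×42 + 16.23×96 + 4.02×129 + 1.98×459 = 413.28 + 1558.08 + 518.58 + 908.82 = 3398.76
ΣP(Jan 2020)·Q(Jan 2020) = 9.84×52 + 16.23×79 + 4.02×123 + 1.98×368 = 511.68 + 1282.17 + 494.46 + 728.64 = 3016.95
Index = 3398.76 / 3016.95 × 100 = 112.6555

112.7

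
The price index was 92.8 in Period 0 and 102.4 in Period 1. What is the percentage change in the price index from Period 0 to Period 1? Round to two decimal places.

10.34%

Change = (102.4 − 92.8) / 92.8 × 100
       = 9.6 / 92.8 × 100 = 10.3448%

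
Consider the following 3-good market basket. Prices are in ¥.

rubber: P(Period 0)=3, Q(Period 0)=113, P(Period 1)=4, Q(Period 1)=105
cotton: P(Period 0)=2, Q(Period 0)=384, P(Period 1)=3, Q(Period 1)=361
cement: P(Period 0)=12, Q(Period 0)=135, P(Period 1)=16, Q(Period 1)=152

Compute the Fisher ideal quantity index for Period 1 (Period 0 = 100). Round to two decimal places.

104.73

Laspeyres component (base-period weights):
ΣP(Period 0)Q(Period 1) = 3×105 + 2×361 + 12×152 = 315 + 722 + 1824 = 2861
ΣP(Period 0)Q(Period 0) = 3×113 + 2×384 + 12×135 = 339 + 768 + 1620 = 2727
L = 2861 / 2727 × 100 = 104.9138
Paasche component (current-period weights):
ΣP(Period 1)Q(Period 1) = 4×105 + 3×361 + 16×152 = 420 + 1083 + 2432 = 3935
ΣP(Period 1)Q(Period 0) = 4×113 + 3×384 + 16×135 = 452 + 1152 + 2160 = 3764
P = 3935 / 3764 × 100 = 104.5430
Fisher = √(L × P) = √(104.9138 × 104.5430) = 104.7283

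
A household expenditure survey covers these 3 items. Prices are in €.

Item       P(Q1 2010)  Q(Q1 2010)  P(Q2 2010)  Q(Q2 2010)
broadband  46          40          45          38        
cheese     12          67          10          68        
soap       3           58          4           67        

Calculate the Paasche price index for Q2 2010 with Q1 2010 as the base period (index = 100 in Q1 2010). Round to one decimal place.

Paasche price index uses current-period quantities as weights.
ΣP(Q2 2010)·Q(Q2 2010) = 45×38 + 10×68 + 4×67 = 1710 + 680 + 268 = 2658
ΣP(Q1 2010)·Q(Q2 2010) = 46×38 + 12×68 + 3×67 = 1748 + 816 + 201 = 2765
Index = 2658 / 2765 × 100 = 96.1302

96.1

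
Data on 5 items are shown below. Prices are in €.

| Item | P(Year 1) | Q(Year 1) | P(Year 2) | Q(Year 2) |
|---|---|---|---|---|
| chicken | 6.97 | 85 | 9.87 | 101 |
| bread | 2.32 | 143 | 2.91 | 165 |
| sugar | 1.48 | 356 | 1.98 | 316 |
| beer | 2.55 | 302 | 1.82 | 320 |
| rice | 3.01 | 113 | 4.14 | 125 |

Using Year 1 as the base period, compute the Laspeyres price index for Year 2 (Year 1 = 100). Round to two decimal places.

Laspeyres price index uses base-period quantities as weights.
ΣP(Year 2)·Q(Year 1) = 9.87×85 + 2.91×143 + 1.98×356 + 1.82×302 + 4.14×113 = 838.95 + 416.13 + 704.88 + 549.64 + 467.82 = 2977.42
ΣP(Year 1)·Q(Year 1) = 6.97×85 + 2.32×143 + 1.48×356 + 2.55×302 + 3.01×113 = 592.45 + 331.76 + 526.88 + 770.1 + 340.13 = 2561.32
Index = 2977.42 / 2561.32 × 100 = 116.2455

116.25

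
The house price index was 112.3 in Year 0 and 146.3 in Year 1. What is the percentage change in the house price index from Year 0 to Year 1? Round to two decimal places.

30.28%

Change = (146.3 − 112.3) / 112.3 × 100
       = 34.0 / 112.3 × 100 = 30.2760%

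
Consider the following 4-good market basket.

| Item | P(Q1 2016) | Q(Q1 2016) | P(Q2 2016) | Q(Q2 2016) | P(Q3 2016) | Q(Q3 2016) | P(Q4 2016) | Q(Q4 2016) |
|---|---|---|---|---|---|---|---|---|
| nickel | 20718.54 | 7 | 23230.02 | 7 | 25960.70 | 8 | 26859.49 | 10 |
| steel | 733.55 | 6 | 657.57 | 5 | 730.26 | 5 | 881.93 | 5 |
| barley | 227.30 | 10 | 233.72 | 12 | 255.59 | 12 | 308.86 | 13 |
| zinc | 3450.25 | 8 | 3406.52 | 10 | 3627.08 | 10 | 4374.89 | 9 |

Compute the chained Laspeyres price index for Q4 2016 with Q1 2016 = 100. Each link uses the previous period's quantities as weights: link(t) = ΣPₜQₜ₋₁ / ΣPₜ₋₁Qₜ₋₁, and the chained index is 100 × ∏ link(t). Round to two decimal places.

Link Q1 2016→Q2 2016:
ΣP(Q2 2016)Q(Q1 2016) = 23230.02×7 + 657.57×6 + 233.72×10 + 3406.52×8 = 162610.14 + 3945.42 + 2337.2 + 27252.16 = 196144.92
ΣP(Q1 2016)Q(Q1 2016) = 20718.54×7 + 733.55×6 + 227.30×10 + 3450.25×8 = 145029.78 + 4401.3 + 2273 + 27602 = 179306.08
link = 196144.92/179306.08 = 1.093911
Link Q2 2016→Q3 2016:
ΣP(Q3 2016)Q(Q2 2016) = 25960.70×7 + 730.26×5 + 255.59×12 + 3627.08×10 = 181724.9 + 3651.3 + 3067.08 + 36270.8 = 224714.08
ΣP(Q2 2016)Q(Q2 2016) = 23230.02×7 + 657.57×5 + 233.72×12 + 3406.52×10 = 162610.14 + 3287.85 + 2804.64 + 34065.2 = 202767.83
link = 224714.08/202767.83 = 1.108233
Link Q3 2016→Q4 2016:
ΣP(Q4 2016)Q(Q3 2016) = 26859.49×8 + 881.93×5 + 308.86×12 + 4374.89×10 = 214875.92 + 4409.65 + 3706.32 + 43748.9 = 266740.79
ΣP(Q3 2016)Q(Q3 2016) = 25960.70×8 + 730.26×5 + 255.59×12 + 3627.08×10 = 207685.6 + 3651.3 + 3067.08 + 36270.8 = 250674.78
link = 266740.79/250674.78 = 1.064091
Chained index = 100 × 1.093911 × 1.108233 × 1.064091 = 129.0007

129.00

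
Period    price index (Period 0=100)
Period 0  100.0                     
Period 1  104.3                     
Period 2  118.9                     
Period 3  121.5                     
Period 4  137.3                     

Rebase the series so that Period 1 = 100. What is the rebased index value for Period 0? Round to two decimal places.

Rebased(Period 0) = 100.0 / 104.3 × 100 = 95.8773

95.88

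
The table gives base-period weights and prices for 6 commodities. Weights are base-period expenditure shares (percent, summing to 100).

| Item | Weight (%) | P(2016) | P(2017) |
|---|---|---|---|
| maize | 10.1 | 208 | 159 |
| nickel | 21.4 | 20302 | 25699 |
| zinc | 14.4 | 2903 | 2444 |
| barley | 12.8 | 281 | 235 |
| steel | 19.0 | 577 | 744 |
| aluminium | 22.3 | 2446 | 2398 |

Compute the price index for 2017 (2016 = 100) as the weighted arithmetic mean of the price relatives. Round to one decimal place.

maize: 10.1 × (159/208) = 10.1 × 0.764423 = 7.7207
nickel: 21.4 × (25699/20302) = 21.4 × 1.265836 = 27.0889
zinc: 14.4 × (2444/2903) = 14.4 × 0.841888 = 12.1232
barley: 12.8 × (235/281) = 12.8 × 0.836299 = 10.7046
steel: 19.0 × (744/577) = 19.0 × 1.289428 = 24.4991
aluminium: 22.3 × (2398/2446) = 22.3 × 0.980376 = 21.8624
Index = Σ wᵢ·(p₁ᵢ/p₀ᵢ) = 7.7207 + 27.0889 + 12.1232 + 10.7046 + 24.4991 + 21.8624 = 103.9989

104.0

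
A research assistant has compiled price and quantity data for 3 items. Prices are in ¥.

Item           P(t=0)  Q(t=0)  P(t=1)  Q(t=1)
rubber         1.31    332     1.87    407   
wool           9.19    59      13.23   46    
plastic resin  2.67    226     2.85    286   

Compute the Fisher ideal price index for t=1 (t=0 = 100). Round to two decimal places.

Laspeyres component (base-period weights):
ΣP(t=1)Q(t=0) = 1.87×332 + 13.23×59 + 2.85×226 = 620.84 + 780.57 + 644.1 = 2045.51
ΣP(t=0)Q(t=0) = 1.31×332 + 9.19×59 + 2.67×226 = 434.92 + 542.21 + 603.42 = 1580.55
L = 2045.51 / 1580.55 × 100 = 129.4176
Paasche component (current-period weights):
ΣP(t=1)Q(t=1) = 1.87×407 + 13.23×46 + 2.85×286 = 761.09 + 608.58 + 815.1 = 2184.77
ΣP(t=0)Q(t=1) = 1.31×407 + 9.19×46 + 2.67×286 = 533.17 + 422.74 + 763.62 = 1719.53
P = 2184.77 / 1719.53 × 100 = 127.0562
Fisher = √(L × P) = √(129.4176 × 127.0562) = 128.2315

128.23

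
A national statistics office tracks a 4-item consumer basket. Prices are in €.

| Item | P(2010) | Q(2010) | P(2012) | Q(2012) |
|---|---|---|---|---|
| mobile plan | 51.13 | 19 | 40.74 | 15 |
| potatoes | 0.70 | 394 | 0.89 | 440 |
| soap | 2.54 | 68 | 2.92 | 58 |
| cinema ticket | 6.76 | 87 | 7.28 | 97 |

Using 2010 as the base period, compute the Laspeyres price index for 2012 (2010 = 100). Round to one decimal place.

97.4

Laspeyres price index uses base-period quantities as weights.
ΣP(2012)·Q(2010) = 40.74×19 + 0.89×394 + 2.92×68 + 7.28×87 = 774.06 + 350.66 + 198.56 + 633.36 = 1956.64
ΣP(2010)·Q(2010) = 51.13×19 + 0.70×394 + 2.54×68 + 6.76×87 = 971.47 + 275.8 + 172.72 + 588.12 = 2008.11
Index = 1956.64 / 2008.11 × 100 = 97.4369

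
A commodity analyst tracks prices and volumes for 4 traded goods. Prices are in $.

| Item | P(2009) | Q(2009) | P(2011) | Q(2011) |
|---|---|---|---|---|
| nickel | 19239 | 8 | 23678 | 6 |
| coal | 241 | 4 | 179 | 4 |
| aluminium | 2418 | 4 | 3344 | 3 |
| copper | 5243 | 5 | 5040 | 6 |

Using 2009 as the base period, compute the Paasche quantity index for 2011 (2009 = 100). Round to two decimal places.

80.04

Paasche quantity index uses current-period prices as weights.
ΣP(2011)·Q(2011) = 23678×6 + 179×4 + 3344×3 + 5040×6 = 142068 + 716 + 10032 + 30240 = 183056
ΣP(2011)·Q(2009) = 23678×8 + 179×4 + 3344×4 + 5040×5 = 189424 + 716 + 13376 + 25200 = 228716
Index = 183056 / 228716 × 100 = 80.0364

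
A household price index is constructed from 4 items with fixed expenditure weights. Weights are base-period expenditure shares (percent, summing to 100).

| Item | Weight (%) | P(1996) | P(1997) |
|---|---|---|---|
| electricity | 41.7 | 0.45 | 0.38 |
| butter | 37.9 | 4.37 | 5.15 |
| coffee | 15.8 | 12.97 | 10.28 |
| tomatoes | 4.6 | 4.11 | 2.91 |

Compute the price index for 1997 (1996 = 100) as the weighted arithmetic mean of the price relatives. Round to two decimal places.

95.66

electricity: 41.7 × (0.38/0.45) = 41.7 × 0.844444 = 35.2133
butter: 37.9 × (5.15/4.37) = 37.9 × 1.178490 = 44.6648
coffee: 15.8 × (10.28/12.97) = 15.8 × 0.792598 = 12.5231
tomatoes: 4.6 × (2.91/4.11) = 4.6 × 0.708029 = 3.2569
Index = Σ wᵢ·(p₁ᵢ/p₀ᵢ) = 35.2133 + 44.6648 + 12.5231 + 3.2569 = 95.6581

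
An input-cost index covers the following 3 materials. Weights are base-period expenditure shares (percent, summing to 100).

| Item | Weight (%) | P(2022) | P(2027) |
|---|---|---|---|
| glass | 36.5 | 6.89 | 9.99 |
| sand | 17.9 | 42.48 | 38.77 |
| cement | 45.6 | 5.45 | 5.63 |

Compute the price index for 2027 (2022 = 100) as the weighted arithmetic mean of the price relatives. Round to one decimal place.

116.4

glass: 36.5 × (9.99/6.89) = 36.5 × 1.449927 = 52.9224
sand: 17.9 × (38.77/42.48) = 17.9 × 0.912665 = 16.3367
cement: 45.6 × (5.63/5.45) = 45.6 × 1.033028 = 47.1061
Index = Σ wᵢ·(p₁ᵢ/p₀ᵢ) = 52.9224 + 16.3367 + 47.1061 = 116.3651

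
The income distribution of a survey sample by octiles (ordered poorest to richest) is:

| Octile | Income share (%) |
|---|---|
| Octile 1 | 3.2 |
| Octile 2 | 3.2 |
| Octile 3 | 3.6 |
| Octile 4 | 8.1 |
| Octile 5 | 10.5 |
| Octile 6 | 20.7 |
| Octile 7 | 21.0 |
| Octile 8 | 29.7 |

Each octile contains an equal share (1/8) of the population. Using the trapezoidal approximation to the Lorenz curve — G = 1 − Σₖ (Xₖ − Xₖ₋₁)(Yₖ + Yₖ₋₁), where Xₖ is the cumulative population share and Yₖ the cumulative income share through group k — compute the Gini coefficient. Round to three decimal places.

0.410

Cumulative income shares Yₖ: 0.0320, 0.0640, 0.1000, 0.1810, 0.2860, 0.4930, 0.7030, 1.0000
Σ (Xₖ−Xₖ₋₁)(Yₖ+Yₖ₋₁) = (1/8)(0.0320+0.0000) + (1/8)(0.0640+0.0320) + (1/8)(0.1000+0.0640) + (1/8)(0.1810+0.1000) + (1/8)(0.2860+0.1810) + (1/8)(0.4930+0.2860) + (1/8)(0.7030+0.4930) + (1/8)(1.0000+0.7030)
  = 0.0040 + 0.0120 + 0.0205 + 0.0351 + 0.0584 + 0.0974 + 0.1495 + 0.2129 = 0.5897
G = 1 − 0.5897 = 0.4103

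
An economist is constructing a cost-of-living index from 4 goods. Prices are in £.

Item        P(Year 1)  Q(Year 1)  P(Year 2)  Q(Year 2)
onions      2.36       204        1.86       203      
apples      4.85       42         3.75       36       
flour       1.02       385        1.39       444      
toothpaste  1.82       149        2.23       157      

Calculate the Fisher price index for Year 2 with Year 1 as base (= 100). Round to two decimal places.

Laspeyres component (base-period weights):
ΣP(Year 2)Q(Year 1) = 1.86×204 + 3.75×42 + 1.39×385 + 2.23×149 = 379.44 + 157.5 + 535.15 + 332.27 = 1404.36
ΣP(Year 1)Q(Year 1) = 2.36×204 + 4.85×42 + 1.02×385 + 1.82×149 = 481.44 + 203.7 + 392.7 + 271.18 = 1349.02
L = 1404.36 / 1349.02 × 100 = 104.1022
Paasche component (current-period weights):
ΣP(Year 2)Q(Year 2) = 1.86×203 + 3.75×36 + 1.39×444 + 2.23×157 = 377.58 + 135 + 617.16 + 350.11 = 1479.85
ΣP(Year 1)Q(Year 2) = 2.36×203 + 4.85×36 + 1.02×444 + 1.82×157 = 479.08 + 174.6 + 452.88 + 285.74 = 1392.3
P = 1479.85 / 1392.3 × 100 = 106.2882
Fisher = √(L × P) = √(104.1022 × 106.2882) = 105.1895

105.19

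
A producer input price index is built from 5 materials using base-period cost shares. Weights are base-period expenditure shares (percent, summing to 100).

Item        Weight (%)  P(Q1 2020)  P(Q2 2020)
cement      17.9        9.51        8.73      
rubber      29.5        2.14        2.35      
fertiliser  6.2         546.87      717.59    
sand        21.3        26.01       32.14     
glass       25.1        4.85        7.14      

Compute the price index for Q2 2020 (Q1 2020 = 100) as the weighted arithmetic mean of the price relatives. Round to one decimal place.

cement: 17.9 × (8.73/9.51) = 17.9 × 0.917981 = 16.4319
rubber: 29.5 × (2.35/2.14) = 29.5 × 1.098131 = 32.3949
fertiliser: 6.2 × (717.59/546.87) = 6.2 × 1.312177 = 8.1355
sand: 21.3 × (32.14/26.01) = 21.3 × 1.235679 = 26.3200
glass: 25.1 × (7.14/4.85) = 25.1 × 1.472165 = 36.9513
Index = Σ wᵢ·(p₁ᵢ/p₀ᵢ) = 16.4319 + 32.3949 + 8.1355 + 26.3200 + 36.9513 = 120.2335

120.2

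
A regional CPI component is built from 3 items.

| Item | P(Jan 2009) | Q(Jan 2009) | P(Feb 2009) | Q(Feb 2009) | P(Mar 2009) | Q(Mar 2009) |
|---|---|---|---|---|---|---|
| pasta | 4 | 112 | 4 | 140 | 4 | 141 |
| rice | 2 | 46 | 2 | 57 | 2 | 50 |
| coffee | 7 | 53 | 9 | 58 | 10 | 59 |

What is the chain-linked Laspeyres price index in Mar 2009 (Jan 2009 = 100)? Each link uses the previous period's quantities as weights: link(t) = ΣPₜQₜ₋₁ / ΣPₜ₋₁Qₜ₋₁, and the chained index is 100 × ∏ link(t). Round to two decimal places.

Link Jan 2009→Feb 2009:
ΣP(Feb 2009)Q(Jan 2009) = 4×112 + 2×46 + 9×53 = 448 + 92 + 477 = 1017
ΣP(Jan 2009)Q(Jan 2009) = 4×112 + 2×46 + 7×53 = 448 + 92 + 371 = 911
link = 1017/911 = 1.116356
Link Feb 2009→Mar 2009:
ΣP(Mar 2009)Q(Feb 2009) = 4×140 + 2×57 + 10×58 = 560 + 114 + 580 = 1254
ΣP(Feb 2009)Q(Feb 2009) = 4×140 + 2×57 + 9×58 = 560 + 114 + 522 = 1196
link = 1254/1196 = 1.048495
Chained index = 100 × 1.116356 × 1.048495 = 117.0493

117.05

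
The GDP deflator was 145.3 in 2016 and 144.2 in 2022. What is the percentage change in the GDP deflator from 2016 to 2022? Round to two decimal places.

-0.76%

Change = (144.2 − 145.3) / 145.3 × 100
       = -1.1 / 145.3 × 100 = -0.7571%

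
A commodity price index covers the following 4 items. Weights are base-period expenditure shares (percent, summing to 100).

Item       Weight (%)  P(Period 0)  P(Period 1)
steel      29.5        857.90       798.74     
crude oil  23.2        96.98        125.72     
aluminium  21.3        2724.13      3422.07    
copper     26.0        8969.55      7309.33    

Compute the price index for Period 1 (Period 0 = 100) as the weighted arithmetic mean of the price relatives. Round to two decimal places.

105.49

steel: 29.5 × (798.74/857.90) = 29.5 × 0.931041 = 27.4657
crude oil: 23.2 × (125.72/96.98) = 23.2 × 1.296350 = 30.0753
aluminium: 21.3 × (3422.07/2724.13) = 21.3 × 1.256207 = 26.7572
copper: 26.0 × (7309.33/8969.55) = 26.0 × 0.814905 = 21.1875
Index = Σ wᵢ·(p₁ᵢ/p₀ᵢ) = 27.4657 + 30.0753 + 26.7572 + 21.1875 = 105.4857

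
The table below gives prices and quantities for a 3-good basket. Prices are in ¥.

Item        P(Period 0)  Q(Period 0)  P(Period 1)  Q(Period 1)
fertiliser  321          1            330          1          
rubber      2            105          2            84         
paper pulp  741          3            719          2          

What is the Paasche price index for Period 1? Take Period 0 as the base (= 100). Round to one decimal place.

98.2

Paasche price index uses current-period quantities as weights.
ΣP(Period 1)·Q(Period 1) = 330×1 + 2×84 + 719×2 = 330 + 168 + 1438 = 1936
ΣP(Period 0)·Q(Period 1) = 321×1 + 2×84 + 741×2 = 321 + 168 + 1482 = 1971
Index = 1936 / 1971 × 100 = 98.2243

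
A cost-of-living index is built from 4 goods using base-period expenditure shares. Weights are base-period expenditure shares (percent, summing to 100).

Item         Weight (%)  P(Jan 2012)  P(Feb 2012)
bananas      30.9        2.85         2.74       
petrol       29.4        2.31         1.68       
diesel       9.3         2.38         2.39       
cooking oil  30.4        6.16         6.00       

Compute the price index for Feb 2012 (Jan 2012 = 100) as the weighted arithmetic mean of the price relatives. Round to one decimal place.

90.0

bananas: 30.9 × (2.74/2.85) = 30.9 × 0.961404 = 29.7074
petrol: 29.4 × (1.68/2.31) = 29.4 × 0.727273 = 21.3818
diesel: 9.3 × (2.39/2.38) = 9.3 × 1.004202 = 9.3391
cooking oil: 30.4 × (6.00/6.16) = 30.4 × 0.974026 = 29.6104
Index = Σ wᵢ·(p₁ᵢ/p₀ᵢ) = 29.7074 + 21.3818 + 9.3391 + 29.6104 = 90.0387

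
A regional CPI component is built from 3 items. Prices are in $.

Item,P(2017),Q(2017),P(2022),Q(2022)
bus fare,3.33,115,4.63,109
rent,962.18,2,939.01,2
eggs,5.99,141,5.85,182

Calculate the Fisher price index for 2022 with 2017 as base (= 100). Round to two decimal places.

Laspeyres component (base-period weights):
ΣP(2022)Q(2017) = 4.63×115 + 939.01×2 + 5.85×141 = 532.45 + 1878.02 + 824.85 = 3235.32
ΣP(2017)Q(2017) = 3.33×115 + 962.18×2 + 5.99×141 = 382.95 + 1924.36 + 844.59 = 3151.9
L = 3235.32 / 3151.9 × 100 = 102.6467
Paasche component (current-period weights):
ΣP(2022)Q(2022) = 4.63×109 + 939.01×2 + 5.85×182 = 504.67 + 1878.02 + 1064.7 = 3447.39
ΣP(2017)Q(2022) = 3.33×109 + 962.18×2 + 5.99×182 = 362.97 + 1924.36 + 1090.18 = 3377.51
P = 3447.39 / 3377.51 × 100 = 102.0690
Fisher = √(L × P) = √(102.6467 × 102.0690) = 102.3574

102.36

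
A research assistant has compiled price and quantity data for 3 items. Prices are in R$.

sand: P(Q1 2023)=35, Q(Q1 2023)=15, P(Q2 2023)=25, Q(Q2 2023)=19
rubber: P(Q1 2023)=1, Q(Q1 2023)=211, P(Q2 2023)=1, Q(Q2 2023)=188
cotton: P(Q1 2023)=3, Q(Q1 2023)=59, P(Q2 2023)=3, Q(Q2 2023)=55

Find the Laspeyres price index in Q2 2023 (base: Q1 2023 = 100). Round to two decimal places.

83.57

Laspeyres price index uses base-period quantities as weights.
ΣP(Q2 2023)·Q(Q1 2023) = 25×15 + 1×211 + 3×59 = 375 + 211 + 177 = 763
ΣP(Q1 2023)·Q(Q1 2023) = 35×15 + 1×211 + 3×59 = 525 + 211 + 177 = 913
Index = 763 / 913 × 100 = 83.5706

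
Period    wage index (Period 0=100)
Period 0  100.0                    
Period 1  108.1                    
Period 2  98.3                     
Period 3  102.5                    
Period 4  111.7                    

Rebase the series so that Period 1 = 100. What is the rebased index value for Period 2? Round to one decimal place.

Rebased(Period 2) = 98.3 / 108.1 × 100 = 90.9343

90.9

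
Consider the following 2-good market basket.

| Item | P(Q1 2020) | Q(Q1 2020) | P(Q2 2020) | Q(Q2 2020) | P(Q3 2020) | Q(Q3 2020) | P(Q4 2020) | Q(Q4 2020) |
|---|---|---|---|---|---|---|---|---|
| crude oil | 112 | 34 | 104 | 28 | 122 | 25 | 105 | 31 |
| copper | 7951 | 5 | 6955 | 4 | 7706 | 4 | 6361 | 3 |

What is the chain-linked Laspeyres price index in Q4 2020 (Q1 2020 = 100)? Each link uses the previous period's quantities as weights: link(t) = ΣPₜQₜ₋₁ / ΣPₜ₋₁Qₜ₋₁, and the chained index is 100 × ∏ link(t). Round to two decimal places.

81.19

Link Q1 2020→Q2 2020:
ΣP(Q2 2020)Q(Q1 2020) = 104×34 + 6955×5 = 3536 + 34775 = 38311
ΣP(Q1 2020)Q(Q1 2020) = 112×34 + 7951×5 = 3808 + 39755 = 43563
link = 38311/43563 = 0.879439
Link Q2 2020→Q3 2020:
ΣP(Q3 2020)Q(Q2 2020) = 122×28 + 7706×4 = 3416 + 30824 = 34240
ΣP(Q2 2020)Q(Q2 2020) = 104×28 + 6955×4 = 2912 + 27820 = 30732
link = 34240/30732 = 1.114148
Link Q3 2020→Q4 2020:
ΣP(Q4 2020)Q(Q3 2020) = 105×25 + 6361×4 = 2625 + 25444 = 28069
ΣP(Q3 2020)Q(Q3 2020) = 122×25 + 7706×4 = 3050 + 30824 = 33874
link = 28069/33874 = 0.828630
Chained index = 100 × 0.879439 × 1.114148 × 0.828630 = 81.1912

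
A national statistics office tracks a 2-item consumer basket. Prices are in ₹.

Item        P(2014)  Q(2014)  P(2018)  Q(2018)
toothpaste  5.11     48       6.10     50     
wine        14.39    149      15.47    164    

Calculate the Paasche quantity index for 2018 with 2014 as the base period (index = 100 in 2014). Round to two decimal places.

Paasche quantity index uses current-period prices as weights.
ΣP(2018)·Q(2018) = 6.10×50 + 15.47×164 = 305 + 2537.08 = 2842.08
ΣP(2018)·Q(2014) = 6.10×48 + 15.47×149 = 292.8 + 2305.03 = 2597.83
Index = 2842.08 / 2597.83 × 100 = 109.4021

109.40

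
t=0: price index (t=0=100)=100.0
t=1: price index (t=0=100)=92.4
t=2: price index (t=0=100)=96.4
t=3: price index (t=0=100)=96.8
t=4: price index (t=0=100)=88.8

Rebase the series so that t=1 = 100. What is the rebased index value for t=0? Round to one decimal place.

Rebased(t=0) = 100.0 / 92.4 × 100 = 108.2251

108.2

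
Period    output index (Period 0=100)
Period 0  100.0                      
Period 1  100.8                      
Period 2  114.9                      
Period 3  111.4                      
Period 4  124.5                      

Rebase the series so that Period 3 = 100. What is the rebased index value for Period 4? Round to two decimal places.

111.76

Rebased(Period 4) = 124.5 / 111.4 × 100 = 111.7594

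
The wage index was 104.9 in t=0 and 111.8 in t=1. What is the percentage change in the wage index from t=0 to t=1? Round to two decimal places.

6.58%

Change = (111.8 − 104.9) / 104.9 × 100
       = 6.9 / 104.9 × 100 = 6.5777%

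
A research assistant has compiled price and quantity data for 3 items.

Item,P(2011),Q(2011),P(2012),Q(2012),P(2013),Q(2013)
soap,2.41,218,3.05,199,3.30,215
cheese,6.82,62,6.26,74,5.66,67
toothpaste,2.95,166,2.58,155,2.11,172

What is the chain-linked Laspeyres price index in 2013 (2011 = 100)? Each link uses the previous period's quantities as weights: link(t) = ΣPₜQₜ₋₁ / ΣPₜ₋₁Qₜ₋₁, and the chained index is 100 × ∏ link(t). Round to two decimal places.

Link 2011→2012:
ΣP(2012)Q(2011) = 3.05×218 + 6.26×62 + 2.58×166 = 664.9 + 388.12 + 428.28 = 1481.3
ΣP(2011)Q(2011) = 2.41×218 + 6.82×62 + 2.95×166 = 525.38 + 422.84 + 489.7 = 1437.92
link = 1481.3/1437.92 = 1.030169
Link 2012→2013:
ΣP(2013)Q(2012) = 3.30×199 + 5.66×74 + 2.11×155 = 656.7 + 418.84 + 327.05 = 1402.59
ΣP(2012)Q(2012) = 3.05×199 + 6.26×74 + 2.58×155 = 606.95 + 463.24 + 399.9 = 1470.09
link = 1402.59/1470.09 = 0.954084
Chained index = 100 × 1.030169 × 0.954084 = 98.2868

98.29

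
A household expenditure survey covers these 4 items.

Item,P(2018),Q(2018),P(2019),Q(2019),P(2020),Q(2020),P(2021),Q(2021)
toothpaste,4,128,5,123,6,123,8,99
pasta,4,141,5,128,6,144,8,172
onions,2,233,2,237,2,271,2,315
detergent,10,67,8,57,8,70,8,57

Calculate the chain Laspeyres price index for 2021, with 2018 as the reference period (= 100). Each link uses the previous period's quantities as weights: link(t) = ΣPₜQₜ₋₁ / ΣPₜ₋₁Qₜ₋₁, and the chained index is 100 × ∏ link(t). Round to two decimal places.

141.65

Link 2018→2019:
ΣP(2019)Q(2018) = 5×128 + 5×141 + 2×233 + 8×67 = 640 + 705 + 466 + 536 = 2347
ΣP(2018)Q(2018) = 4×128 + 4×141 + 2×233 + 10×67 = 512 + 564 + 466 + 670 = 2212
link = 2347/2212 = 1.061031
Link 2019→2020:
ΣP(2020)Q(2019) = 6×123 + 6×128 + 2×237 + 8×57 = 738 + 768 + 474 + 456 = 2436
ΣP(2019)Q(2019) = 5×123 + 5×128 + 2×237 + 8×57 = 615 + 640 + 474 + 456 = 2185
link = 2436/2185 = 1.114874
Link 2020→2021:
ΣP(2021)Q(2020) = 8×123 + 8×144 + 2×271 + 8×70 = 984 + 1152 + 542 + 560 = 3238
ΣP(2020)Q(2020) = 6×123 + 6×144 + 2×271 + 8×70 = 738 + 864 + 542 + 560 = 2704
link = 3238/2704 = 1.197485
Chained index = 100 × 1.061031 × 1.114874 × 1.197485 = 141.6524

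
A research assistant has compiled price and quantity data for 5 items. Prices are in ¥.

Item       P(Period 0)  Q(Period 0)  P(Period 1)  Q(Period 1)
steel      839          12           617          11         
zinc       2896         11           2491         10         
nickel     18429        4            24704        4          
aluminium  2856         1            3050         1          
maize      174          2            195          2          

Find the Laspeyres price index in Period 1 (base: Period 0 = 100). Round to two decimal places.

115.33

Laspeyres price index uses base-period quantities as weights.
ΣP(Period 1)·Q(Period 0) = 617×12 + 2491×11 + 24704×4 + 3050×1 + 195×2 = 7404 + 27401 + 98816 + 3050 + 390 = 137061
ΣP(Period 0)·Q(Period 0) = 839×12 + 2896×11 + 18429×4 + 2856×1 + 174×2 = 10068 + 31856 + 73716 + 2856 + 348 = 118844
Index = 137061 / 118844 × 100 = 115.3285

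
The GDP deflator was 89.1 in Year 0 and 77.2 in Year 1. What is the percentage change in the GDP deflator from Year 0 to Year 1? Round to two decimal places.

Change = (77.2 − 89.1) / 89.1 × 100
       = -11.9 / 89.1 × 100 = -13.3558%

-13.36%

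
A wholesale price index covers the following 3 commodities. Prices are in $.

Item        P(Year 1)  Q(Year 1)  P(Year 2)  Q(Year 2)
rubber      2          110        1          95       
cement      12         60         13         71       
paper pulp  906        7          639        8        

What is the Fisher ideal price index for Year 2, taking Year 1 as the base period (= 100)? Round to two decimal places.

73.80

Laspeyres component (base-period weights):
ΣP(Year 2)Q(Year 1) = 1×110 + 13×60 + 639×7 = 110 + 780 + 4473 = 5363
ΣP(Year 1)Q(Year 1) = 2×110 + 12×60 + 906×7 = 220 + 720 + 6342 = 7282
L = 5363 / 7282 × 100 = 73.6473
Paasche component (current-period weights):
ΣP(Year 2)Q(Year 2) = 1×95 + 13×71 + 639×8 = 95 + 923 + 5112 = 6130
ΣP(Year 1)Q(Year 2) = 2×95 + 12×71 + 906×8 = 190 + 852 + 7248 = 8290
P = 6130 / 8290 × 100 = 73.9445
Fisher = √(L × P) = √(73.6473 × 73.9445) = 73.7958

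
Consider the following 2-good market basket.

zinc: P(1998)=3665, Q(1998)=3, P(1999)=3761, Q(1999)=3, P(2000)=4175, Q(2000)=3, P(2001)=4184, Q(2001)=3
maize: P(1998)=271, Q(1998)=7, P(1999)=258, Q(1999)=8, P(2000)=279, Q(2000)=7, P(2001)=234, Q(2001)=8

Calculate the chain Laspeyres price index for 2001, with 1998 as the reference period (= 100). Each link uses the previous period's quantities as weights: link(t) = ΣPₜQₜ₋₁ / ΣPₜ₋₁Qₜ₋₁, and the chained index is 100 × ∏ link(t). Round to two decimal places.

Link 1998→1999:
ΣP(1999)Q(1998) = 3761×3 + 258×7 = 11283 + 1806 = 13089
ΣP(1998)Q(1998) = 3665×3 + 271×7 = 10995 + 1897 = 12892
link = 13089/12892 = 1.015281
Link 1999→2000:
ΣP(2000)Q(1999) = 4175×3 + 279×8 = 12525 + 2232 = 14757
ΣP(1999)Q(1999) = 3761×3 + 258×8 = 11283 + 2064 = 13347
link = 14757/13347 = 1.105642
Link 2000→2001:
ΣP(2001)Q(2000) = 4184×3 + 234×7 = 12552 + 1638 = 14190
ΣP(2000)Q(2000) = 4175×3 + 279×7 = 12525 + 1953 = 14478
link = 14190/14478 = 0.980108
Chained index = 100 × 1.015281 × 1.105642 × 0.980108 = 110.0207

110.02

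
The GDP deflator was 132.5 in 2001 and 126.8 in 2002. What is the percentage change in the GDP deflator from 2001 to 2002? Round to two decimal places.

Change = (126.8 − 132.5) / 132.5 × 100
       = -5.7 / 132.5 × 100 = -4.3019%

-4.30%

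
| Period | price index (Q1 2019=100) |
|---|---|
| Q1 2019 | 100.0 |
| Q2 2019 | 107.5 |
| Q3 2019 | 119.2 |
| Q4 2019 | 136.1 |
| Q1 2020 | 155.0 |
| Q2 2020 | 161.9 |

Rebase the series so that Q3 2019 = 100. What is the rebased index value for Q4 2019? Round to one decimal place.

Rebased(Q4 2019) = 136.1 / 119.2 × 100 = 114.1779

114.2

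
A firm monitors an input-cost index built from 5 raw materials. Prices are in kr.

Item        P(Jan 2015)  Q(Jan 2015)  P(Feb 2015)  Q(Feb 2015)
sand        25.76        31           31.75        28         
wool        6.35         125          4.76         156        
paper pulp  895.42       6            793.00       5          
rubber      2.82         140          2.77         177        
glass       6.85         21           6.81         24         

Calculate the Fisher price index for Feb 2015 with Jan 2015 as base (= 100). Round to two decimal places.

91.37

Laspeyres component (base-period weights):
ΣP(Feb 2015)Q(Jan 2015) = 31.75×31 + 4.76×125 + 793.00×6 + 2.77×140 + 6.81×21 = 984.25 + 595 + 4758 + 387.8 + 143.01 = 6868.06
ΣP(Jan 2015)Q(Jan 2015) = 25.76×31 + 6.35×125 + 895.42×6 + 2.82×140 + 6.85×21 = 798.56 + 793.75 + 5372.52 + 394.8 + 143.85 = 7503.48
L = 6868.06 / 7503.48 × 100 = 91.5317
Paasche component (current-period weights):
ΣP(Feb 2015)Q(Feb 2015) = 31.75×28 + 4.76×156 + 793.00×5 + 2.77×177 + 6.81×24 = 889 + 742.56 + 3965 + 490.29 + 163.44 = 6250.29
ΣP(Jan 2015)Q(Feb 2015) = 25.76×28 + 6.35×156 + 895.42×5 + 2.82×177 + 6.85×24 = 721.28 + 990.6 + 4477.1 + 499.14 + 164.4 = 6852.52
P = 6250.29 / 6852.52 × 100 = 91.2116
Fisher = √(L × P) = √(91.5317 × 91.2116) = 91.3715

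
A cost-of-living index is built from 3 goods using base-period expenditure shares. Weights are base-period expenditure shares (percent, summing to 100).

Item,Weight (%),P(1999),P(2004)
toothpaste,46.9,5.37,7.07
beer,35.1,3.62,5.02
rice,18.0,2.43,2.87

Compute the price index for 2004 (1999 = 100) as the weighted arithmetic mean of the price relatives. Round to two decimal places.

toothpaste: 46.9 × (7.07/5.37) = 46.9 × 1.316574 = 61.7473
beer: 35.1 × (5.02/3.62) = 35.1 × 1.386740 = 48.6746
rice: 18.0 × (2.87/2.43) = 18.0 × 1.181070 = 21.2593
Index = Σ wᵢ·(p₁ᵢ/p₀ᵢ) = 61.7473 + 48.6746 + 21.2593 = 131.6811

131.68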